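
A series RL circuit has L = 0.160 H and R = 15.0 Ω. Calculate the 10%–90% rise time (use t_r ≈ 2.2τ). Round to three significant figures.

τ = L/R = 0.160/15.0 = 0.0107 s.
t_r ≈ 2.2τ = 0.0235 s.

t_r ≈ 0.0235 s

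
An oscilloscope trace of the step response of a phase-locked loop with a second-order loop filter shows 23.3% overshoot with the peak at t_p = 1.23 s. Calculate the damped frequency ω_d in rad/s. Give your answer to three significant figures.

ω_d ≈ 2.55 rad/s

t_p = π/ω_d, so ω_d = π/1.23 = 2.55 rad/s.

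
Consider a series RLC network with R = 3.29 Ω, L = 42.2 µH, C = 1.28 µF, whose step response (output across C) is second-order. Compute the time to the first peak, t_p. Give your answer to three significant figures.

t_p ≈ 0.0000241 s

For a series RLC circuit (capacitor voltage as output), ω_n = 1/√(LC) = 1/√(42.2 µH · 1.28 µF) = 136000 rad/s.
ζ = (R/2)·√(C/L) = (3.29/2)·√(1.28 µF/42.2 µH) = 0.286.
The damped frequency ω_d = ω_n√(1−ζ²) = 130000 rad/s. t_p = π/ω_d = 0.0000241 s.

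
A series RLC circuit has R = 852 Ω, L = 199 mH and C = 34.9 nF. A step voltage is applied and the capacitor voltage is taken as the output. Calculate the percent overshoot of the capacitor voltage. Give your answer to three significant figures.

%OS ≈ 56.6%

For a series RLC circuit (capacitor voltage as output), ω_n = 1/√(LC) = 1/√(199 mH · 34.9 nF) = 12000 rad/s.
ζ = (R/2)·√(C/L) = (852/2)·√(34.9 nF/199 mH) = 0.178.
%OS = 100·exp(−πζ/√(1−ζ²)) = 56.6%.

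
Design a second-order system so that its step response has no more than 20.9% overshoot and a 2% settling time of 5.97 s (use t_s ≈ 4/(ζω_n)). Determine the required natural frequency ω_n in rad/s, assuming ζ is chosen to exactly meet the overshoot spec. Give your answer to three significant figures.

ζ = −ln(OS)/√(π² + (ln OS)²). With OS = 0.209, ln OS = −1.565 and ζ = 1.565/3.510 = 0.446.
From t_s ≈ 4/(ζω_n): ω_n = 4/(ζ·t_s) = 4/(0.446·5.97) = 1.50 rad/s.

ω_n ≈ 1.50 rad/s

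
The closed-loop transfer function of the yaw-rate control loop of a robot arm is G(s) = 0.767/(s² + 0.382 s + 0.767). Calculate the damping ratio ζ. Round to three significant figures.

Comparing the denominator to s² + 2ζω_n s + ω_n²: ω_n = √0.767 = 0.876 rad/s, and 2ζω_n = 0.382 so ζ = 0.382/(2·0.876) = 0.218.

ζ ≈ 0.218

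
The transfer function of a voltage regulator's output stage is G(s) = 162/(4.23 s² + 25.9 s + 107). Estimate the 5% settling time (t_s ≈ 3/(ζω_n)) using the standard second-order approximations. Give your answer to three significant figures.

Dividing through by 4.23: denominator becomes s² + 6.123 s + 25.30.
So ω_n = √25.30 = 5.03 rad/s and ζ = 6.123/(2·5.03) = 0.609.
t_s ≈ 3/(ζω_n) = 0.980 s.

t_s ≈ 0.980 s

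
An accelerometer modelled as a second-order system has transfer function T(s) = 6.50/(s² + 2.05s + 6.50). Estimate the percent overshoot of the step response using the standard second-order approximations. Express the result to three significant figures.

Matching coefficients with s² + 2ζω_n s + ω_n² gives ω_n² = 6.50 ⇒ ω_n = 2.55 rad/s, and ζ = 2.05/(2ω_n) = 0.402.
%OS = 100 e^{−πζ/√(1−ζ²)} with ζ = 0.402 gives 25.2%.

%OS ≈ 25.2%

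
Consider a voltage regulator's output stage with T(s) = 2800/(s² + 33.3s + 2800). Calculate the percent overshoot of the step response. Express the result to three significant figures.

%OS ≈ 35.3%

ω_n = √2800 = 52.9 rad/s; ζ = 33.3/(2·52.9) = 0.315.
%OS = 100·exp(−πζ/√(1−ζ²)) = 35.3%.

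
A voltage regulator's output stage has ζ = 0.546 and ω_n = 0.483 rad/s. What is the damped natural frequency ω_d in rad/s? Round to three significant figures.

ω_d ≈ 0.405 rad/s

ω_d = ω_n√(1−ζ²) = 0.483·√0.702 = 0.405 rad/s.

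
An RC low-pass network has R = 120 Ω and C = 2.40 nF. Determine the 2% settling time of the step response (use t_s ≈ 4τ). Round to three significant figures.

τ = RC = 120 × 2.40 nF = 0.000000288 s.
t_s ≈ 4τ = 0.00000115 s.

t_s ≈ 0.00000115 s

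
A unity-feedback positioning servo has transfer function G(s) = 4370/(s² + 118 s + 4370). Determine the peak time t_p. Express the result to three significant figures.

t_p ≈ 0.105 s

ω_n = √4370 = 66.1 rad/s; ζ = 118/(2·66.1) = 0.893.
The damped frequency ω_d = ω_n√(1−ζ²) = 29.8 rad/s. Then t_p = π/ω_d = 0.105 s.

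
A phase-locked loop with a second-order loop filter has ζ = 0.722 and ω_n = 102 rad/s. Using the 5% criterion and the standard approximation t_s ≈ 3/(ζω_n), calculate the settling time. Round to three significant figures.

t_s ≈ 3/(ζω_n) = 3/(0.722 × 102) = 0.0407 s.

t_s ≈ 0.0407 s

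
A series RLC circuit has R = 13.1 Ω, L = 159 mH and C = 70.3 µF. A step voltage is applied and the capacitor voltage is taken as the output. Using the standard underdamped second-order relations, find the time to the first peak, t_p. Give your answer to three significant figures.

For a series RLC circuit (capacitor voltage as output), ω_n = 1/√(LC) = 1/√(159 mH · 70.3 µF) = 299 rad/s.
ζ = (R/2)·√(C/L) = (13.1/2)·√(70.3 µF/159 mH) = 0.138.
The damped frequency ω_d = ω_n√(1−ζ²) = 296 rad/s. t_p = π/ω_d = 0.0106 s.

t_p ≈ 0.0106 s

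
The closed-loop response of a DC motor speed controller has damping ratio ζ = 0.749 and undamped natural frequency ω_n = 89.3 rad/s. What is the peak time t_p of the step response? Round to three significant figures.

t_p ≈ 0.0531 s

The damped frequency is ω_d = ω_n√(1−ζ²) = 89.3·√(1−0.561) = 59.2 rad/s.
Peak time t_p = π/ω_d = π/59.2 = 0.0531 s.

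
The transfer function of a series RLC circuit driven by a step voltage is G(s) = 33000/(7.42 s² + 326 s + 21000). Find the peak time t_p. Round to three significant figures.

t_p ≈ 0.0648 s

Dividing through by 7.42: denominator becomes s² + 43.94 s + 2830.
So ω_n = √2830 = 53.2 rad/s and ζ = 43.94/(2·53.2) = 0.413.
ω_d = ω_n√(1−ζ²) = 48.5 rad/s. t_p = π/ω_d = 0.0648 s.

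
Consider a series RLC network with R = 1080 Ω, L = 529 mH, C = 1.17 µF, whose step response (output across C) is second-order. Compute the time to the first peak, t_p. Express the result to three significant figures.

For a series RLC circuit (capacitor voltage as output), ω_n = 1/√(LC) = 1/√(529 mH · 1.17 µF) = 1270 rad/s.
ζ = (R/2)·√(C/L) = (1080/2)·√(1.17 µF/529 mH) = 0.803.
ω_d = ω_n√(1−ζ²) = 757 rad/s. t_p = π/ω_d = 0.00415 s.

t_p ≈ 0.00415 s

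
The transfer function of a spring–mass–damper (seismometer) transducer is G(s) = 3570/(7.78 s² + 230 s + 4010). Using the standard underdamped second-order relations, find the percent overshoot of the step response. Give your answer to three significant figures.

Dividing through by 7.78: denominator becomes s² + 29.56 s + 515.4.
So ω_n = √515.4 = 22.7 rad/s and ζ = 29.56/(2·22.7) = 0.651.
Overshoot: exp(−π·0.651/√(1−0.651²)) = 0.0676, i.e. 6.76%.

%OS ≈ 6.76%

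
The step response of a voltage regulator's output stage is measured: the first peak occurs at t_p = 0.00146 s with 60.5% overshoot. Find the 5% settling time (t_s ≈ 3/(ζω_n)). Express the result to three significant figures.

ζ from %OS: ζ = |ln 0.605|/√(π²+ln²0.605) = 0.158.
From t_p = π/ω_d, ω_d = π/0.00146 = 2150 rad/s, so ω_n = ω_d/√(1−ζ²) = 2180 rad/s.
t_s ≈ 3/(ζω_n) = 3/(0.158·2180) = 0.00872 s.

t_s ≈ 0.00872 s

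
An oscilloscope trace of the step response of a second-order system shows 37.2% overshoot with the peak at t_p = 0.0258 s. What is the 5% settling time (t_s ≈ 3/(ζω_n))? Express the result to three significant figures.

The overshoot fixes ζ = −ln(OS)/√(π²+ln²(OS)) = 0.300.
t_p = π/ω_d ⇒ ω_d = 122 rad/s; then ω_n = ω_d/√(1−ζ²) = 128 rad/s.
t_s ≈ 3/(ζω_n) = 3/(0.300·128) = 0.0783 s.

t_s ≈ 0.0783 s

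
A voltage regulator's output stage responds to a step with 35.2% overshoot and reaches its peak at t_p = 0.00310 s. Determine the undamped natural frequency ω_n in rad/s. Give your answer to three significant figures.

ω_n ≈ 1070 rad/s

ζ from %OS: ζ = |ln 0.352|/√(π²+ln²0.352) = 0.315.
t_p = π/ω_d ⇒ ω_d = 1010 rad/s; then ω_n = ω_d/√(1−ζ²) = 1070 rad/s.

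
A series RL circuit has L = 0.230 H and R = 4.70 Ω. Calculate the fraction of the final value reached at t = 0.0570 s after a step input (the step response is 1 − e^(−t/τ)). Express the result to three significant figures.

τ = L/R = 0.230/4.70 = 0.0489 s.
y(t)/y_∞ = 1 − e^(−t/τ) = 1 − e^(−0.0570/0.0489) = 1 − e^(−1.16) = 0.688.

y/y_∞ ≈ 0.688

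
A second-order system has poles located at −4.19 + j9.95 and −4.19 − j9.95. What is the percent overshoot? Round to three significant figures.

|pole| = ω_n = √(4.19² + 9.95²) = 10.8 rad/s; ζ = cos θ = σ/ω_n = 0.388.
Overshoot: exp(−π·0.388/√(1−0.388²)) = 0.266, i.e. 26.6%.

%OS ≈ 26.6%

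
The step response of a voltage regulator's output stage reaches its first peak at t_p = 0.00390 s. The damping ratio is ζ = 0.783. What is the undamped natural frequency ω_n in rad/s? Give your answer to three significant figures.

ω_n ≈ 1300 rad/s

Peak time t_p = π/ω_d, so ω_d = π/t_p = π/0.00390 = 806 rad/s.
ω_n = ω_d/√(1−ζ²) = 806/√0.387 = 1300 rad/s.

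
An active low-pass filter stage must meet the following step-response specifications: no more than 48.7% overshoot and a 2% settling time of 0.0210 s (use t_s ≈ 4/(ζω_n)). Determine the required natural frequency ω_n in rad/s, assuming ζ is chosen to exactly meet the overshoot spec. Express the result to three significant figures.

ζ = −ln(OS)/√(π² + (ln OS)²). With OS = 0.487, ln OS = −0.7195 and ζ = 0.7195/3.223 = 0.223.
Then ω_n = 4/(ζ t_s) = 4/(0.223 × 0.0210) = 853 rad/s.

ω_n ≈ 853 rad/s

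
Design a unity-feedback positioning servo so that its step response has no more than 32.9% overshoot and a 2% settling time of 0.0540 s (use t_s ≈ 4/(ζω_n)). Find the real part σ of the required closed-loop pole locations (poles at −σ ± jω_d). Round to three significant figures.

The settling-time spec alone fixes σ = ζω_n = 4/t_s = 4/0.0540 = 74.1.
(Overshoot then fixes ζ = 0.334 and hence ω_d = σ·√(1−ζ²)/ζ = 209 rad/s.)

σ ≈ 74.1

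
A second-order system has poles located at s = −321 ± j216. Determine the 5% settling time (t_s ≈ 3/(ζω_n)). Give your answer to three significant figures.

For poles at −σ ± jω_d, ζω_n = σ = 321, so t_s ≈ 3/σ = 0.00935 s.

t_s ≈ 0.00935 s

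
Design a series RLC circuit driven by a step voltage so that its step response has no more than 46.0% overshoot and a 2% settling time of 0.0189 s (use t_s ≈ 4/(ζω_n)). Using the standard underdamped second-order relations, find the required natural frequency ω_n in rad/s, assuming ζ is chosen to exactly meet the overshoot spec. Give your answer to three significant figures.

ζ = −ln(OS)/√(π² + (ln OS)²). With OS = 0.460, ln OS = −0.7765 and ζ = 0.7765/3.236 = 0.240.
From t_s ≈ 4/(ζω_n): ω_n = 4/(ζ·t_s) = 4/(0.240·0.0189) = 882 rad/s.

ω_n ≈ 882 rad/s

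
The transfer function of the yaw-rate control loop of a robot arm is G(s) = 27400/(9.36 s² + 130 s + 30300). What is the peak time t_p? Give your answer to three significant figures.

t_p ≈ 0.0556 s

Dividing through by 9.36: denominator becomes s² + 13.89 s + 3237.
So ω_n = √3237 = 56.9 rad/s and ζ = 13.89/(2·56.9) = 0.122.
The damped frequency ω_d = ω_n√(1−ζ²) = 56.5 rad/s. t_p = π/ω_d = 0.0556 s.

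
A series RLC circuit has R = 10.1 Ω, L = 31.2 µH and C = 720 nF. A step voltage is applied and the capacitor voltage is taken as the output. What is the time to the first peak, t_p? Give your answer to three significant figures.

For a series RLC circuit (capacitor voltage as output), ω_n = 1/√(LC) = 1/√(31.2 µH · 720 nF) = 211000 rad/s.
ζ = (R/2)·√(C/L) = (10.1/2)·√(720 nF/31.2 µH) = 0.767.
The damped frequency ω_d = ω_n√(1−ζ²) = 135000 rad/s. t_p = π/ω_d = 0.0000232 s.

t_p ≈ 0.0000232 s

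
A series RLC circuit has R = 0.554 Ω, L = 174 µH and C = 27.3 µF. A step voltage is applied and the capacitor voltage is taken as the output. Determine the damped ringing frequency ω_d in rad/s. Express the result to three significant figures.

ω_d ≈ 14400 rad/s

For a series RLC circuit (capacitor voltage as output), ω_n = 1/√(LC) = 1/√(174 µH · 27.3 µF) = 14500 rad/s.
ζ = (R/2)·√(C/L) = (0.554/2)·√(27.3 µF/174 µH) = 0.110.
The damped frequency ω_d = ω_n√(1−ζ²) = 14400 rad/s.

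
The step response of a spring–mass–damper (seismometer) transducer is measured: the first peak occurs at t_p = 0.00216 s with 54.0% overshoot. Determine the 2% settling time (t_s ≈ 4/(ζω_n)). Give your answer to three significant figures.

The overshoot fixes ζ = −ln(OS)/√(π²+ln²(OS)) = 0.192.
t_p = π/ω_d ⇒ ω_d = 1450 rad/s; then ω_n = ω_d/√(1−ζ²) = 1480 rad/s.
t_s ≈ 4/(ζω_n) = 4/(0.192·1480) = 0.0140 s.

t_s ≈ 0.0140 s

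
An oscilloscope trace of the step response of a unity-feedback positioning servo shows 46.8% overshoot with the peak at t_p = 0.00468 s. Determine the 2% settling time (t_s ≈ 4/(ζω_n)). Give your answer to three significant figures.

ζ from %OS: ζ = |ln 0.468|/√(π²+ln²0.468) = 0.235.
From t_p = π/ω_d, ω_d = π/0.00468 = 671 rad/s, so ω_n = ω_d/√(1−ζ²) = 691 rad/s.
t_s ≈ 4/(ζω_n) = 4/(0.235·691) = 0.0247 s.

t_s ≈ 0.0247 s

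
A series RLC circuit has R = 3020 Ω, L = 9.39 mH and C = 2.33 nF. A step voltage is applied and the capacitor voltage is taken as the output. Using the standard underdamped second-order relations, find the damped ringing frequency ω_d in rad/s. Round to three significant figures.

For a series RLC circuit (capacitor voltage as output), ω_n = 1/√(LC) = 1/√(9.39 mH · 2.33 nF) = 214000 rad/s.
ζ = (R/2)·√(C/L) = (3020/2)·√(2.33 nF/9.39 mH) = 0.752.
ω_d = 214000·√(1 − 0.752²) = 141000 rad/s.

ω_d ≈ 141000 rad/s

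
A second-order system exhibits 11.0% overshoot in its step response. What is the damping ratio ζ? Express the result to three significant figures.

ζ ≈ 0.575

ζ = −ln(OS)/√(π² + (ln OS)²). With OS = 0.110, ln OS = −2.207 and ζ = 2.207/3.839 = 0.575.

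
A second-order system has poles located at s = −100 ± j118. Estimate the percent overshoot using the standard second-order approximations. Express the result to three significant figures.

With σ = 100, ω_d = 118: ω_n = √(σ²+ω_d²) = 155 rad/s, ζ = σ/ω_n = 0.647.
Overshoot: exp(−π·0.647/√(1−0.647²)) = 0.0698, i.e. 6.98%.

%OS ≈ 6.98%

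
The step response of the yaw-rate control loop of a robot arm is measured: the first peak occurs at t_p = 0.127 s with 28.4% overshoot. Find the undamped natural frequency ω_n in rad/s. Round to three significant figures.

From the overshoot, ζ = −ln(OS)/√(π²+ln²(OS)) = 0.372.
From t_p = π/ω_d, ω_d = π/0.127 = 24.7 rad/s, so ω_n = ω_d/√(1−ζ²) = 26.6 rad/s.

ω_n ≈ 26.6 rad/s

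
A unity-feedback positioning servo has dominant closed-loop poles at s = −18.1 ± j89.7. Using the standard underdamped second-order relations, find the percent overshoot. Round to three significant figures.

With σ = 18.1, ω_d = 89.7: ω_n = √(σ²+ω_d²) = 91.5 rad/s, ζ = σ/ω_n = 0.198.
Overshoot: exp(−π·0.198/√(1−0.198²)) = 0.531, i.e. 53.1%.

%OS ≈ 53.1%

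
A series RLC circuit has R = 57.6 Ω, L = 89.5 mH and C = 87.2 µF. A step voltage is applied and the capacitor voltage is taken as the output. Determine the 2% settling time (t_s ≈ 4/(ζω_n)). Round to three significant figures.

t_s ≈ 0.0124 s

For a series RLC circuit (capacitor voltage as output), ω_n = 1/√(LC) = 1/√(89.5 mH · 87.2 µF) = 358 rad/s.
ζ = (R/2)·√(C/L) = (57.6/2)·√(87.2 µF/89.5 mH) = 0.899.
t_s ≈ 4/(ζω_n) = 0.0124 s.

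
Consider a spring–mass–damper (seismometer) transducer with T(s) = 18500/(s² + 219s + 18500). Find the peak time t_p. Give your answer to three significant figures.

t_p ≈ 0.0389 s

Matching coefficients with s² + 2ζω_n s + ω_n² gives ω_n² = 18500 ⇒ ω_n = 136 rad/s, and ζ = 219/(2ω_n) = 0.805.
ω_d = ω_n√(1−ζ²) = 80.7 rad/s. Then t_p = π/ω_d = 0.0389 s.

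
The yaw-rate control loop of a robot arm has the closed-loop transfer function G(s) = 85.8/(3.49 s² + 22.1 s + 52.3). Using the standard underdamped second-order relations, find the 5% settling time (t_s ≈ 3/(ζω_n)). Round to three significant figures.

Dividing through by 3.49: denominator becomes s² + 6.332 s + 14.99.
So ω_n = √14.99 = 3.87 rad/s and ζ = 6.332/(2·3.87) = 0.818.
t_s ≈ 3/(ζω_n) = 0.948 s.

t_s ≈ 0.948 s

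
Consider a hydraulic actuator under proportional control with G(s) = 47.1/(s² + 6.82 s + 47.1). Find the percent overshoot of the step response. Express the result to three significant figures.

%OS ≈ 16.6%

Comparing the denominator to s² + 2ζω_n s + ω_n²: ω_n = √47.1 = 6.86 rad/s, and 2ζω_n = 6.82 so ζ = 6.82/(2·6.86) = 0.497.
Overshoot: exp(−π·0.497/√(1−0.497²)) = 0.166, i.e. 16.6%.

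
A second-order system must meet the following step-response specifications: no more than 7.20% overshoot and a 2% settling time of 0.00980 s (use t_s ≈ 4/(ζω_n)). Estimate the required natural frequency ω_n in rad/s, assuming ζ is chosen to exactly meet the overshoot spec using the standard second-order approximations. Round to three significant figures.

From %OS = 100·exp(−πζ/√(1−ζ²)), invert to get ζ = −ln(OS)/√(π² + ln²(OS)) with OS = 0.0720.
−ln 0.0720 = 2.631, so ζ = 2.631/√(π² + 6.923) = 0.642.
Then ω_n = 4/(ζ t_s) = 4/(0.642 × 0.00980) = 636 rad/s.

ω_n ≈ 636 rad/s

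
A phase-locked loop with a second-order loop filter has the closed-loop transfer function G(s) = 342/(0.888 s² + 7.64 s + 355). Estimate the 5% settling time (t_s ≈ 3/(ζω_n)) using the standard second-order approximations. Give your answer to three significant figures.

t_s ≈ 0.697 s

Dividing through by 0.888: denominator becomes s² + 8.604 s + 399.8.
So ω_n = √399.8 = 20.0 rad/s and ζ = 8.604/(2·20.0) = 0.215.
t_s ≈ 3/(ζω_n) = 0.697 s.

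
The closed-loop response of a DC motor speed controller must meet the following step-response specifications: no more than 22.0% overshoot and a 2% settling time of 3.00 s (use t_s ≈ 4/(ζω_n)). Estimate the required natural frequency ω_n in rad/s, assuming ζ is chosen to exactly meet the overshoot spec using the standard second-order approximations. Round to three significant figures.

ζ = −ln(OS)/√(π² + (ln OS)²). With OS = 0.220, ln OS = −1.514 and ζ = 1.514/3.487 = 0.434.
From t_s ≈ 4/(ζω_n): ω_n = 4/(ζ·t_s) = 4/(0.434·3.00) = 3.07 rad/s.

ω_n ≈ 3.07 rad/s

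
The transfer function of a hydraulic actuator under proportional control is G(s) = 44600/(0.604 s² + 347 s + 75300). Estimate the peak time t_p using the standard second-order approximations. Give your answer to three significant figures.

t_p ≈ 0.0153 s

Dividing through by 0.604: denominator becomes s² + 574.5 s + 124700.
So ω_n = √124700 = 353 rad/s and ζ = 574.5/(2·353) = 0.814.
ω_d = ω_n√(1−ζ²) = 205 rad/s. t_p = π/ω_d = 0.0153 s.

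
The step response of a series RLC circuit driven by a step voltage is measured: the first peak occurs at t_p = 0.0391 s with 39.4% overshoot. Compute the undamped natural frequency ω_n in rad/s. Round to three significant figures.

ω_n ≈ 83.8 rad/s

From the overshoot, ζ = −ln(OS)/√(π²+ln²(OS)) = 0.284.
From t_p = π/ω_d, ω_d = π/0.0391 = 80.3 rad/s, so ω_n = ω_d/√(1−ζ²) = 83.8 rad/s.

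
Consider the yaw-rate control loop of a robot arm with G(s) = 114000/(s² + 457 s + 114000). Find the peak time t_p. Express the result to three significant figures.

t_p ≈ 0.0126 s

Comparing the denominator to s² + 2ζω_n s + ω_n²: ω_n = √114000 = 338 rad/s, and 2ζω_n = 457 so ζ = 457/(2·338) = 0.677.
ω_d = 338·√(1 − 0.677²) = 249 rad/s. Then t_p = π/ω_d = 0.0126 s.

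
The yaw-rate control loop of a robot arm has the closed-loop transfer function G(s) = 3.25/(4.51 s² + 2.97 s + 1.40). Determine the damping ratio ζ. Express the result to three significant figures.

ζ ≈ 0.591

Dividing through by 4.51: denominator becomes s² + 0.6585 s + 0.3104.
So ω_n = √0.3104 = 0.557 rad/s and ζ = 0.6585/(2·0.557) = 0.591.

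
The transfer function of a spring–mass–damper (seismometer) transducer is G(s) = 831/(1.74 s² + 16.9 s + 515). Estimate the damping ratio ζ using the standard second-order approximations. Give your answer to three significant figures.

Dividing through by 1.74: denominator becomes s² + 9.713 s + 296.0.
So ω_n = √296.0 = 17.2 rad/s and ζ = 9.713/(2·17.2) = 0.282.

ζ ≈ 0.282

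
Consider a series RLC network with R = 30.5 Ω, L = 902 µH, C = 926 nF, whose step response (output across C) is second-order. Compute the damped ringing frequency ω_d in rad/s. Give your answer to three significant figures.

ω_d ≈ 30200 rad/s

For a series RLC circuit (capacitor voltage as output), ω_n = 1/√(LC) = 1/√(902 µH · 926 nF) = 34600 rad/s.
ζ = (R/2)·√(C/L) = (30.5/2)·√(926 nF/902 µH) = 0.489.
ω_d = 34600·√(1 − 0.489²) = 30200 rad/s.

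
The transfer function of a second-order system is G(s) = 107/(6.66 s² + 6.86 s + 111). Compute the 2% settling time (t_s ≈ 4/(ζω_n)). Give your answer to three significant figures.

Dividing through by 6.66: denominator becomes s² + 1.030 s + 16.67.
So ω_n = √16.67 = 4.08 rad/s and ζ = 1.030/(2·4.08) = 0.126.
t_s ≈ 4/(ζω_n) = 7.77 s.

t_s ≈ 7.77 s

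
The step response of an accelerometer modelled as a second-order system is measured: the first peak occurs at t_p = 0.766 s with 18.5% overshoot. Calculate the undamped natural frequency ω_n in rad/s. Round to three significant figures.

ω_n ≈ 4.66 rad/s

The overshoot fixes ζ = −ln(OS)/√(π²+ln²(OS)) = 0.473.
From t_p = π/ω_d, ω_d = π/0.766 = 4.10 rad/s, so ω_n = ω_d/√(1−ζ²) = 4.66 rad/s.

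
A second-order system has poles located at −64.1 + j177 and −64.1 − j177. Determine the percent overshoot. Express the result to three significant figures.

|pole| = ω_n = √(64.1² + 177²) = 188 rad/s; ζ = cos θ = σ/ω_n = 0.341.
Overshoot: exp(−π·0.341/√(1−0.341²)) = 0.321, i.e. 32.1%.

%OS ≈ 32.1%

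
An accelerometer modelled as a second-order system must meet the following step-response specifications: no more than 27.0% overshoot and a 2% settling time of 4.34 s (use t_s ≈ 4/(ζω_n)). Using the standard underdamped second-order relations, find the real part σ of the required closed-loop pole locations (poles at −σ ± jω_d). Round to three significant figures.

σ ≈ 0.922

The settling-time spec alone fixes σ = ζω_n = 4/t_s = 4/4.34 = 0.922.
(Overshoot then fixes ζ = 0.385 and hence ω_d = σ·√(1−ζ²)/ζ = 2.21 rad/s.)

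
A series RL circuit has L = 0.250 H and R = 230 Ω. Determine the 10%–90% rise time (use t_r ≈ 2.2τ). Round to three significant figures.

t_r ≈ 0.00239 s

τ = L/R = 0.250/230 = 0.00109 s.
t_r ≈ 2.2τ = 0.00239 s.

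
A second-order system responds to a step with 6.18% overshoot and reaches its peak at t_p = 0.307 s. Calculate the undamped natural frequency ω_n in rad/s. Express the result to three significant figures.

ζ from %OS: ζ = |ln 0.0618|/√(π²+ln²0.0618) = 0.663.
t_p = π/ω_d ⇒ ω_d = 10.2 rad/s; then ω_n = ω_d/√(1−ζ²) = 13.7 rad/s.

ω_n ≈ 13.7 rad/s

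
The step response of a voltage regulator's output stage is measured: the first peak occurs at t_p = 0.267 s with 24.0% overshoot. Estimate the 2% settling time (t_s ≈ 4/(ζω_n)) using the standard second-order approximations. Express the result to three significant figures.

From the overshoot, ζ = −ln(OS)/√(π²+ln²(OS)) = 0.414.
From t_p = π/ω_d, ω_d = π/0.267 = 11.8 rad/s, so ω_n = ω_d/√(1−ζ²) = 12.9 rad/s.
t_s ≈ 4/(ζω_n) = 4/(0.414·12.9) = 0.748 s.

t_s ≈ 0.748 s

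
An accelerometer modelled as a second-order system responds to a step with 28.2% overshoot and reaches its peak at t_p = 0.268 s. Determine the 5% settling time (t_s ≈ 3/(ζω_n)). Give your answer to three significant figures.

t_s ≈ 0.635 s

ζ from %OS: ζ = |ln 0.282|/√(π²+ln²0.282) = 0.374.
t_p = π/ω_d ⇒ ω_d = 11.7 rad/s; then ω_n = ω_d/√(1−ζ²) = 12.6 rad/s.
t_s ≈ 3/(ζω_n) = 3/(0.374·12.6) = 0.635 s.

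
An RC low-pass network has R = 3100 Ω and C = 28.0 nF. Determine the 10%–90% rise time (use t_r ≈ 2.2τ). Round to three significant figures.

τ = RC = 3100 × 28.0 nF = 0.0000868 s.
t_r ≈ 2.2τ = 0.000191 s.

t_r ≈ 0.000191 s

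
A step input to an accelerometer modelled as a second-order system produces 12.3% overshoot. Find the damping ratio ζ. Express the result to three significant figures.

From %OS = 100·exp(−πζ/√(1−ζ²)), invert to get ζ = −ln(OS)/√(π² + ln²(OS)) with OS = 0.123.
−ln 0.123 = 2.096, so ζ = 2.096/√(π² + 4.391) = 0.555.

ζ ≈ 0.555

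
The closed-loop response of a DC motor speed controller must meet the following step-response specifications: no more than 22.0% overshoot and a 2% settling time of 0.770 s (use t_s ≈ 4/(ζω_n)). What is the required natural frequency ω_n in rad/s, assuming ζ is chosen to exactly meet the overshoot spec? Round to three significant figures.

ζ = −ln(OS)/√(π² + (ln OS)²). With OS = 0.220, ln OS = −1.514 and ζ = 1.514/3.487 = 0.434.
From t_s ≈ 4/(ζω_n): ω_n = 4/(ζ·t_s) = 4/(0.434·0.770) = 12.0 rad/s.

ω_n ≈ 12.0 rad/s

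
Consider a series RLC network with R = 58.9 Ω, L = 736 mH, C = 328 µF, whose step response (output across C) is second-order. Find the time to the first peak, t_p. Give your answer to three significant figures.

t_p ≈ 0.0623 s

For a series RLC circuit (capacitor voltage as output), ω_n = 1/√(LC) = 1/√(736 mH · 328 µF) = 64.4 rad/s.
ζ = (R/2)·√(C/L) = (58.9/2)·√(328 µF/736 mH) = 0.622.
The damped frequency ω_d = ω_n√(1−ζ²) = 50.4 rad/s. t_p = π/ω_d = 0.0623 s.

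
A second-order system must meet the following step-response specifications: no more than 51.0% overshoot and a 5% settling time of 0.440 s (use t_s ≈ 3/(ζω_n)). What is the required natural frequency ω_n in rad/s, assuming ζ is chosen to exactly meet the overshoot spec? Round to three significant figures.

ω_n ≈ 32.5 rad/s

Inverting the overshoot relation: ζ = |ln 0.510|/√(π² + ln²0.510) = 0.210.
Then ω_n = 3/(ζ t_s) = 3/(0.210 × 0.440) = 32.5 rad/s.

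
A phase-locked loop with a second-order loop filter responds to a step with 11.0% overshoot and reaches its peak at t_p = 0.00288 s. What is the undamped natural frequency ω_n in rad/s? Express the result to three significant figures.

ζ from %OS: ζ = |ln 0.110|/√(π²+ln²0.110) = 0.575.
t_p = π/ω_d ⇒ ω_d = 1090 rad/s; then ω_n = ω_d/√(1−ζ²) = 1330 rad/s.

ω_n ≈ 1330 rad/s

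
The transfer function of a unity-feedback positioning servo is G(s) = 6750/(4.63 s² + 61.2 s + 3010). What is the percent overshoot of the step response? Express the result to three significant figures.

%OS ≈ 43.0%

Dividing through by 4.63: denominator becomes s² + 13.22 s + 650.1.
So ω_n = √650.1 = 25.5 rad/s and ζ = 13.22/(2·25.5) = 0.259.
%OS = 100·exp(−πζ/√(1−ζ²)) = 43.0%.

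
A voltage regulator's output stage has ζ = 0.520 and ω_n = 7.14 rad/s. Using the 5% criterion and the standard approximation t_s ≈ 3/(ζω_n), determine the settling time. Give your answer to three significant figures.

t_s ≈ 3/(ζω_n) = 3/(0.520 × 7.14) = 0.808 s.

t_s ≈ 0.808 s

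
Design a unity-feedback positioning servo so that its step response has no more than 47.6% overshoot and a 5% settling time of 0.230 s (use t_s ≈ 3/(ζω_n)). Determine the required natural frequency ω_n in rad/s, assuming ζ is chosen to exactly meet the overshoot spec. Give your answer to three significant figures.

ω_n ≈ 56.7 rad/s

Inverting the overshoot relation: ζ = |ln 0.476|/√(π² + ln²0.476) = 0.230.
From t_s ≈ 3/(ζω_n): ω_n = 3/(ζ·t_s) = 3/(0.230·0.230) = 56.7 rad/s.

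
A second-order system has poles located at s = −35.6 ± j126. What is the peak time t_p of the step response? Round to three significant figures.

t_p = π/ω_d with ω_d = 126 (the imaginary part), so t_p = 0.0249 s.

t_p ≈ 0.0249 s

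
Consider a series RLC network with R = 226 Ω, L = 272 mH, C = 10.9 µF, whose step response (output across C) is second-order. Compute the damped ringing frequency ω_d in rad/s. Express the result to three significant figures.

ω_d ≈ 406 rad/s

For a series RLC circuit (capacitor voltage as output), ω_n = 1/√(LC) = 1/√(272 mH · 10.9 µF) = 581 rad/s.
ζ = (R/2)·√(C/L) = (226/2)·√(10.9 µF/272 mH) = 0.715.
ω_d = ω_n√(1−ζ²) = 406 rad/s.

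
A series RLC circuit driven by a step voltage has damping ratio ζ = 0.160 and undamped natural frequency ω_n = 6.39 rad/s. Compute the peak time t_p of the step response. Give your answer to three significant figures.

The damped frequency is ω_d = ω_n√(1−ζ²) = 6.39·√(1−0.0256) = 6.31 rad/s.
Peak time t_p = π/ω_d = π/6.31 = 0.498 s.

t_p ≈ 0.498 s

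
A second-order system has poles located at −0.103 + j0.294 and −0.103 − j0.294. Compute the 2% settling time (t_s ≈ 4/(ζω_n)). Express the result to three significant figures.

t_s ≈ 38.8 s

For poles at −σ ± jω_d, ζω_n = σ = 0.103, so t_s ≈ 4/σ = 38.8 s.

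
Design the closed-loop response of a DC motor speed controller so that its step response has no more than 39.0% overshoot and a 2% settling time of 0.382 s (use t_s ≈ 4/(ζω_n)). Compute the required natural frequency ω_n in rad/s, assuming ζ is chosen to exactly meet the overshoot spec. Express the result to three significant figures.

From %OS = 100·exp(−πζ/√(1−ζ²)), invert to get ζ = −ln(OS)/√(π² + ln²(OS)) with OS = 0.390.
−ln 0.390 = 0.9416, so ζ = 0.9416/√(π² + 0.8866) = 0.287.
Then ω_n = 4/(ζ t_s) = 4/(0.287 × 0.382) = 36.5 rad/s.

ω_n ≈ 36.5 rad/s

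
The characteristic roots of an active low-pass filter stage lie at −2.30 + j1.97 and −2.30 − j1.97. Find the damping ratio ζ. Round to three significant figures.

The poles are at −σ ± jω_d with σ = 2.30 and ω_d = 1.97, so ω_n = √(σ²+ω_d²) = 3.03 rad/s and ζ = σ/ω_n = 0.759.

ζ ≈ 0.759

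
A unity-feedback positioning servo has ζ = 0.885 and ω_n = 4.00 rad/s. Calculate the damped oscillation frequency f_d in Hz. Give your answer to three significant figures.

ω_d = ω_n√(1−ζ²) = 4.00·√0.217 = 1.86 rad/s.
f_d = ω_d/(2π) = 0.296 Hz.

f_d ≈ 0.296 Hz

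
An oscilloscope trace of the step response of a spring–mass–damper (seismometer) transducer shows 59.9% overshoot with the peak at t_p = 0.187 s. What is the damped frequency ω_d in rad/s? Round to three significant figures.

t_p = π/ω_d, so ω_d = π/0.187 = 16.8 rad/s.

ω_d ≈ 16.8 rad/s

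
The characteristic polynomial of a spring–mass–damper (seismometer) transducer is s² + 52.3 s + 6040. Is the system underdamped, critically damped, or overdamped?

a² − 4b = 52.3² − 4·6040 < 0 (complex roots); the system is underdamped.

underdamped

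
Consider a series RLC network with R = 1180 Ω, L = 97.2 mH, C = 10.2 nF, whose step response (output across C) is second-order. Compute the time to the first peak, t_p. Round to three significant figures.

For a series RLC circuit (capacitor voltage as output), ω_n = 1/√(LC) = 1/√(97.2 mH · 10.2 nF) = 31800 rad/s.
ζ = (R/2)·√(C/L) = (1180/2)·√(10.2 nF/97.2 mH) = 0.191.
ω_d = 31800·√(1 − 0.191²) = 31200 rad/s. t_p = π/ω_d = 0.000101 s.

t_p ≈ 0.000101 s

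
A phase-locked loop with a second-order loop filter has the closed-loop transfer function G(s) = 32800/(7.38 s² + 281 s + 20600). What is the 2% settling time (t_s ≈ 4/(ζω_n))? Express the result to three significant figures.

t_s ≈ 0.210 s

Dividing through by 7.38: denominator becomes s² + 38.08 s + 2791.
So ω_n = √2791 = 52.8 rad/s and ζ = 38.08/(2·52.8) = 0.360.
t_s ≈ 4/(ζω_n) = 0.210 s.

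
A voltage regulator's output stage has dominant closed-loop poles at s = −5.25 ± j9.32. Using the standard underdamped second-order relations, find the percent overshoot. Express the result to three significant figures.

The poles are at −σ ± jω_d with σ = 5.25 and ω_d = 9.32, so ω_n = √(σ²+ω_d²) = 10.7 rad/s and ζ = σ/ω_n = 0.491.
Overshoot: exp(−π·0.491/√(1−0.491²)) = 0.170, i.e. 17.0%.

%OS ≈ 17.0%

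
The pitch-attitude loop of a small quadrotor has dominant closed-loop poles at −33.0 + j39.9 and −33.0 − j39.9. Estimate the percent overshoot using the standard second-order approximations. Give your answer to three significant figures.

|pole| = ω_n = √(33.0² + 39.9²) = 51.8 rad/s; ζ = cos θ = σ/ω_n = 0.637.
%OS = 100 e^{−πζ/√(1−ζ²)} with ζ = 0.637 gives 7.44%.

%OS ≈ 7.44%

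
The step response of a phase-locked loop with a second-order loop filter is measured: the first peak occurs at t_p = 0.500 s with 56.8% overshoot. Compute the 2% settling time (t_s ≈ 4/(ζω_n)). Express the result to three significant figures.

t_s ≈ 3.54 s

ζ from %OS: ζ = |ln 0.568|/√(π²+ln²0.568) = 0.177.
From t_p = π/ω_d, ω_d = π/0.500 = 6.28 rad/s, so ω_n = ω_d/√(1−ζ²) = 6.38 rad/s.
t_s ≈ 4/(ζω_n) = 4/(0.177·6.38) = 3.54 s.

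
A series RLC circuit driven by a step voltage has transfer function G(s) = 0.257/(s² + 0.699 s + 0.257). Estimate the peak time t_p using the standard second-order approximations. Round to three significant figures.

t_p ≈ 8.56 s

Comparing the denominator to s² + 2ζω_n s + ω_n²: ω_n = √0.257 = 0.507 rad/s, and 2ζω_n = 0.699 so ζ = 0.699/(2·0.507) = 0.689.
ω_d = 0.507·√(1 − 0.689²) = 0.367 rad/s. Then t_p = π/ω_d = 8.56 s.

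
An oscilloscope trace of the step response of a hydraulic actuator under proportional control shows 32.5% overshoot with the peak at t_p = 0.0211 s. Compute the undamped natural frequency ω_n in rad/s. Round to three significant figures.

From the overshoot, ζ = −ln(OS)/√(π²+ln²(OS)) = 0.337.
t_p = π/ω_d ⇒ ω_d = 149 rad/s; then ω_n = ω_d/√(1−ζ²) = 158 rad/s.

ω_n ≈ 158 rad/s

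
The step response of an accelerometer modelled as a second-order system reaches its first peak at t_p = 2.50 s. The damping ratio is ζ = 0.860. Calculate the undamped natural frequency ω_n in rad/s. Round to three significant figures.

Peak time t_p = π/ω_d, so ω_d = π/t_p = π/2.50 = 1.26 rad/s.
ω_n = ω_d/√(1−ζ²) = 1.26/√0.260 = 2.46 rad/s.

ω_n ≈ 2.46 rad/s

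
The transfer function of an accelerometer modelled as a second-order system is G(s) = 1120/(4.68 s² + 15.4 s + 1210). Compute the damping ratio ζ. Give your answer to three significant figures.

Dividing through by 4.68: denominator becomes s² + 3.291 s + 258.5.
So ω_n = √258.5 = 16.1 rad/s and ζ = 3.291/(2·16.1) = 0.102.

ζ ≈ 0.102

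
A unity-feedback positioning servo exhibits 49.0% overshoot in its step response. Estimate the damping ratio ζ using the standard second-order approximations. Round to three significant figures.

Inverting the overshoot relation: ζ = |ln 0.490|/√(π² + ln²0.490) = 0.221.

ζ ≈ 0.221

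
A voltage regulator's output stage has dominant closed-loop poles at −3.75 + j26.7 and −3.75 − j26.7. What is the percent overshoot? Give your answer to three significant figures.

%OS ≈ 64.3%

The poles are at −σ ± jω_d with σ = 3.75 and ω_d = 26.7, so ω_n = √(σ²+ω_d²) = 27.0 rad/s and ζ = σ/ω_n = 0.139.
%OS = 100·exp(−πζ/√(1−ζ²)) = 64.3%.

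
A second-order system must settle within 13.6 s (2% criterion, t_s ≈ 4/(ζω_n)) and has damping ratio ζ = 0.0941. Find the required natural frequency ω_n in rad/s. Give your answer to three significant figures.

Rearranging t_s ≈ 4/(ζω_n) gives ω_n = 4/(ζ·t_s) = 4/(0.0941 × 13.6) = 3.13 rad/s.

ω_n ≈ 3.13 rad/s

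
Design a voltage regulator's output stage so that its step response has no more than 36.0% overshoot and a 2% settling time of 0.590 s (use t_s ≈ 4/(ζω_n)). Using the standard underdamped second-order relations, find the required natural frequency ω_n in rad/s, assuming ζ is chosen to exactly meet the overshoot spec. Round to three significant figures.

ζ = −ln(OS)/√(π² + (ln OS)²). With OS = 0.360, ln OS = −1.022 and ζ = 1.022/3.304 = 0.309.
From t_s ≈ 4/(ζω_n): ω_n = 4/(ζ·t_s) = 4/(0.309·0.590) = 21.9 rad/s.

ω_n ≈ 21.9 rad/s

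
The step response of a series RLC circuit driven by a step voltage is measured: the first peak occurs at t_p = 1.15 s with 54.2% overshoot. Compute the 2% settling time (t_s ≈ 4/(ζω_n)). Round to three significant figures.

ζ from %OS: ζ = |ln 0.542|/√(π²+ln²0.542) = 0.191.
t_p = π/ω_d ⇒ ω_d = 2.73 rad/s; then ω_n = ω_d/√(1−ζ²) = 2.78 rad/s.
t_s ≈ 4/(ζω_n) = 4/(0.191·2.78) = 7.51 s.

t_s ≈ 7.51 s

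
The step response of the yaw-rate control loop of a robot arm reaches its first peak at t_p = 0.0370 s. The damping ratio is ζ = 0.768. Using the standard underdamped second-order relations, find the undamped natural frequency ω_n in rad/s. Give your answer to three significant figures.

Peak time t_p = π/ω_d, so ω_d = π/t_p = π/0.0370 = 84.9 rad/s.
ω_n = ω_d/√(1−ζ²) = 84.9/√0.410 = 133 rad/s.

ω_n ≈ 133 rad/s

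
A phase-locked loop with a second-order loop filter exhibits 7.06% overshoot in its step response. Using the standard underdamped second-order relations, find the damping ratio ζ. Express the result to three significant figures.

From %OS = 100·exp(−πζ/√(1−ζ²)), invert to get ζ = −ln(OS)/√(π² + ln²(OS)) with OS = 0.0706.
−ln 0.0706 = 2.651, so ζ = 2.651/√(π² + 7.026) = 0.645.

ζ ≈ 0.645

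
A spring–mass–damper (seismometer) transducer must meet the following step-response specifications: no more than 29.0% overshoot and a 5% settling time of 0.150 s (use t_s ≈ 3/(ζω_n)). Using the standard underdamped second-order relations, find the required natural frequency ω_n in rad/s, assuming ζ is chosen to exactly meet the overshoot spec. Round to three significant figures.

ω_n ≈ 54.6 rad/s

ζ = −ln(OS)/√(π² + (ln OS)²). With OS = 0.290, ln OS = −1.238 and ζ = 1.238/3.377 = 0.367.
Then ω_n = 3/(ζ t_s) = 3/(0.367 × 0.150) = 54.6 rad/s.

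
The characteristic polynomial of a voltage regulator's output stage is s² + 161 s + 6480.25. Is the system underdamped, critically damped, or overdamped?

a² − 4b = 161² − 4·6480.25 = 0 (repeated real root); the system is critically damped.

critically damped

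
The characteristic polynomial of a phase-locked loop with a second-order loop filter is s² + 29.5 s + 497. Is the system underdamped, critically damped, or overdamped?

underdamped

a² − 4b = 29.5² − 4·497 < 0 (complex roots); the system is underdamped.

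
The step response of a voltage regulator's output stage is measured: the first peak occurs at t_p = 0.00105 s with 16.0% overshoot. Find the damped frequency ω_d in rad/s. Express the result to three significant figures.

ω_d ≈ 2990 rad/s

t_p = π/ω_d, so ω_d = π/0.00105 = 2990 rad/s.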